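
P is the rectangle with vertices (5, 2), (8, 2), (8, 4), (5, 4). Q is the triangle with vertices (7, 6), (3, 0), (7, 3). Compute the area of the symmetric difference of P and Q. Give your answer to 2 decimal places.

6.00

|P| = 6, |Q| = 6, |P∩Q| = 3.
|P △ Q| = |P| + |Q| − 2·|P∩Q| = 6 + 6 − 6 = 6.00.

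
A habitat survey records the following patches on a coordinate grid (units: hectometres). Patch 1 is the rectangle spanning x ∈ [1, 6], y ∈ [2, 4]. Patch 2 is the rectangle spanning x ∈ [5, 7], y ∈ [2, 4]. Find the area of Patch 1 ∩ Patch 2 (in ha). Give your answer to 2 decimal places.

|Patch 1∩Patch 2|: x∈[5,6], y∈[2,4] → 1·2 = 2.

2.00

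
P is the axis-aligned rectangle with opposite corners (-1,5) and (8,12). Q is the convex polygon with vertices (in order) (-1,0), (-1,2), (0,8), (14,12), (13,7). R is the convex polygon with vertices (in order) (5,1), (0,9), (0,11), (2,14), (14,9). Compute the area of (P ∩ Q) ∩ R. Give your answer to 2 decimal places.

The region (P ∩ Q) ∩ R is the polygon with vertices (2.5,5), (0.53,8.152), (8,10.286), (8,5).
By the shoelace formula its area is 28.41.

28.41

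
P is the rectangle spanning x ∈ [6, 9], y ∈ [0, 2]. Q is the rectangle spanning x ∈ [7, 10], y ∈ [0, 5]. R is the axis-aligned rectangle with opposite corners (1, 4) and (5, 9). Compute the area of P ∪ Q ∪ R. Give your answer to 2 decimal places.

By inclusion–exclusion:
Individual areas: |P| = 6, |Q| = 15, |R| = 20.
|P∩Q|: x∈[7,9], y∈[0,2] → 2·2 = 4.
|P∩R| = 0 (no overlap).
|Q∩R| = 0 (no overlap).
|P∩Q∩R| = 0.
|P ∪ Q ∪ R| = 41 − 4 + 0 = 37.00.

37.00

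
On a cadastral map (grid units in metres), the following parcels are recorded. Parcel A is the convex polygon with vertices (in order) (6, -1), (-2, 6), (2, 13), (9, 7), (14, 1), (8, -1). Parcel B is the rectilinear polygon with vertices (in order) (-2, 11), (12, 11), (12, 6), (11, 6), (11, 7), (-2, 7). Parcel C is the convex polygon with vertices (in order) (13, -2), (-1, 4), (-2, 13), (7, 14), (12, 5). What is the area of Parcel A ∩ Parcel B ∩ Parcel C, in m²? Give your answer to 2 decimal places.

The intersection is the polygon with vertices (4.333,11), (9,7), (-1.333,7), (-1.349,7.139), (0.857,11).
By the shoelace formula its area is 27.80.

27.80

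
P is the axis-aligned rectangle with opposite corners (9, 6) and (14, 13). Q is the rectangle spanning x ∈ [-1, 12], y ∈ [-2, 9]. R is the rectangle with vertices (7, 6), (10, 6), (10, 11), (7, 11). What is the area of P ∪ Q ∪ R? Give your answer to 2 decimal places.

By inclusion–exclusion:
Individual areas: |P| = 35, |Q| = 143, |R| = 15.
|P∩Q|: x∈[9,12], y∈[6,9] → 3·3 = 9.
|P∩R|: x∈[9,10], y∈[6,11] → 1·5 = 5.
|Q∩R|: x∈[7,10], y∈[6,9] → 3·3 = 9.
|P∩Q∩R| = 3.
|P ∪ Q ∪ R| = 193 − 23 + 3 = 173.00.

173.00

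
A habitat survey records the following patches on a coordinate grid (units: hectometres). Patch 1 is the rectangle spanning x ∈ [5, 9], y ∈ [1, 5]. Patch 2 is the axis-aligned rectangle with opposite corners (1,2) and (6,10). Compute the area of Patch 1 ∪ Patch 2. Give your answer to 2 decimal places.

By inclusion–exclusion:
Individual areas: |Patch 1| = 16, |Patch 2| = 40.
|Patch 1∩Patch 2|: x∈[5,6], y∈[2,5] → 1·3 = 3.
|Patch 1 ∪ Patch 2| = 56 − 3 = 53.00.

53.00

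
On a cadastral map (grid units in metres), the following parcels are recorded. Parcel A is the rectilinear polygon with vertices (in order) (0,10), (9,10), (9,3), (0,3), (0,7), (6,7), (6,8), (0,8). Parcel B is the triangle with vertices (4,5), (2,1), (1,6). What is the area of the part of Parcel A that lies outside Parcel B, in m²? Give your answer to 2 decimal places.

|Parcel A| = 57, |Parcel A∩Parcel B| = 5.6.
|Parcel A ∖ Parcel B| = |Parcel A| − |Parcel A∩Parcel B| = 57 − 5.6 = 51.40.

51.40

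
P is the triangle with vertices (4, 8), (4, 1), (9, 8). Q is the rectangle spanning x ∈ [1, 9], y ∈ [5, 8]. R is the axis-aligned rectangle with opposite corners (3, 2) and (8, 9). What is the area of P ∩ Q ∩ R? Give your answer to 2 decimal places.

11.09

The intersection is the polygon with vertices (8,8), (8,6.6), (6.857,5), (4,5), (4,8).
By the shoelace formula its area is 11.09.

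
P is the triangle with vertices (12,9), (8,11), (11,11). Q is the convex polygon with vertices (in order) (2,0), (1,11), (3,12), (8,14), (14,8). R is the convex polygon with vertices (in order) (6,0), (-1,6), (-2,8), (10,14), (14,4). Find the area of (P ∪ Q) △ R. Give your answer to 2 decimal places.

|P ∪ Q| = 100.5.
|(P ∪ Q) ∩ R| = 83.7709.
|(P ∪ Q) △ R| = 100.5 + 124 − 167.5417 = 56.96.

56.96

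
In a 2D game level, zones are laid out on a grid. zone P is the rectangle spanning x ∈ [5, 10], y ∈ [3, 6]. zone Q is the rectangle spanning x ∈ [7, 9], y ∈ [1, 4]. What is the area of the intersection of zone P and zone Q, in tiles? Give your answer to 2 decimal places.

2.00

|zone P∩zone Q|: x∈[7,9], y∈[3,4] → 2·1 = 2.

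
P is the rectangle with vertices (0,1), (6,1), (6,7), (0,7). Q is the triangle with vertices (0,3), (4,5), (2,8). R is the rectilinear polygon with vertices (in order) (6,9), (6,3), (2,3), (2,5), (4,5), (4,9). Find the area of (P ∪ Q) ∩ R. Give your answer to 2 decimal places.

12.00

The region (P ∪ Q) ∩ R is the polygon with vertices (6,3), (2,3), (2,5), (4,5), (4,7), (6,7).
By the shoelace formula its area is 12.00.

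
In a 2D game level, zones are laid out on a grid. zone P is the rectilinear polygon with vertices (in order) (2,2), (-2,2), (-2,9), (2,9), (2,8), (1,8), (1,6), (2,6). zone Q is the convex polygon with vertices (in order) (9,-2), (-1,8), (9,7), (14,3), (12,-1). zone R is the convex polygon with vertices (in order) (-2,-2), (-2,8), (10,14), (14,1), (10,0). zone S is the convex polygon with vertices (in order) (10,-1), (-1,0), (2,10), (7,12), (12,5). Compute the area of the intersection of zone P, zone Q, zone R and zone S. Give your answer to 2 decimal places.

0.55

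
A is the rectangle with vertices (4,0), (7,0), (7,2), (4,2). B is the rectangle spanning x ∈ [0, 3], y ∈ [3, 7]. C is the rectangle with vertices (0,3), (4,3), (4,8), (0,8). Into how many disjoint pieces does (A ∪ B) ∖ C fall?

(A ∪ B) ∖ C is a single connected region.

1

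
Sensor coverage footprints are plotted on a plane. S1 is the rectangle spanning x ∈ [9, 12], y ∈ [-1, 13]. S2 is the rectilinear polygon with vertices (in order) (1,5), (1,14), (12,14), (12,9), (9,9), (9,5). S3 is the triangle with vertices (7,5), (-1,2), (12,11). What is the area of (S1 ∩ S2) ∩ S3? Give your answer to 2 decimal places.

|S1 ∩ S2| = 12.
|(S1 ∩ S2) ∩ S3| = 1.22.

1.22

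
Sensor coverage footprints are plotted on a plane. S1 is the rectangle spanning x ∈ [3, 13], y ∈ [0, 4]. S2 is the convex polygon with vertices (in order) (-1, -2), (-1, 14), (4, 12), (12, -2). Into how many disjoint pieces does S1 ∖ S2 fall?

S1 ∖ S2 is a single connected region.

1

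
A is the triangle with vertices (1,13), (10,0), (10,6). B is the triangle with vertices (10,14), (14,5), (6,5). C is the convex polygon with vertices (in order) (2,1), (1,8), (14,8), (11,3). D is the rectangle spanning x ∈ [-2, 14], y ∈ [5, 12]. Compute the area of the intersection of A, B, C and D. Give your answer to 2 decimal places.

7.30

The intersection is the polygon with vertices (7.429,8), (10,6), (10,5), (6.538,5), (6.21,5.474), (7.333,8).
By the shoelace formula its area is 7.30.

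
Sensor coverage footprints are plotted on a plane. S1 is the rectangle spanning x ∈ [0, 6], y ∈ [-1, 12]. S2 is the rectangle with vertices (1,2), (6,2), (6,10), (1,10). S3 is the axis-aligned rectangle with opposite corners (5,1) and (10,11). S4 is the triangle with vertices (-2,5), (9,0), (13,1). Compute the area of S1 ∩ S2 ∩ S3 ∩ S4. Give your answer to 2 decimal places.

1.00

The intersection is the polygon with vertices (5,3.133), (6,2.867), (6,2), (5,2).
By the shoelace formula its area is 1.00.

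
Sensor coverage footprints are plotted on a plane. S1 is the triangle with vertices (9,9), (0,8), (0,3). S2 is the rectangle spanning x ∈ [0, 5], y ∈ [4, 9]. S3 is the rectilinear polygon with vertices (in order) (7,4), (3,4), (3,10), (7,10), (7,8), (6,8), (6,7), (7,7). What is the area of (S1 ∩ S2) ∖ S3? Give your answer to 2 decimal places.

|S1 ∩ S2| = 17.3056.
|(S1 ∩ S2) ∩ S3| = 5.5556.
|(S1 ∩ S2) ∖ S3| = 17.3056 − 5.5556 = 11.75.

11.75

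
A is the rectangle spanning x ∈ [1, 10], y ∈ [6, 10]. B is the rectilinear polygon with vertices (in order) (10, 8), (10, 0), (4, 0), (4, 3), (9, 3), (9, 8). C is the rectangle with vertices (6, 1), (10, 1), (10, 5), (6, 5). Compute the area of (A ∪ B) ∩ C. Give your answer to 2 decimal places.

10.00

The region (A ∪ B) ∩ C is the polygon with vertices (10,1), (6,1), (6,3), (9,3), (9,5), (10,5).
By the shoelace formula its area is 10.00.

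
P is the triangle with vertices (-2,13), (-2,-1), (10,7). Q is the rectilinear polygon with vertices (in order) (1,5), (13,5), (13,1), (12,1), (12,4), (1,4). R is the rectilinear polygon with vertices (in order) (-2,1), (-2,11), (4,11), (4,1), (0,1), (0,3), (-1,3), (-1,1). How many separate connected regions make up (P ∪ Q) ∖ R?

(P ∪ Q) ∖ R splits into 3 disjoint pieces (area 5, area 4, area 30.75).

3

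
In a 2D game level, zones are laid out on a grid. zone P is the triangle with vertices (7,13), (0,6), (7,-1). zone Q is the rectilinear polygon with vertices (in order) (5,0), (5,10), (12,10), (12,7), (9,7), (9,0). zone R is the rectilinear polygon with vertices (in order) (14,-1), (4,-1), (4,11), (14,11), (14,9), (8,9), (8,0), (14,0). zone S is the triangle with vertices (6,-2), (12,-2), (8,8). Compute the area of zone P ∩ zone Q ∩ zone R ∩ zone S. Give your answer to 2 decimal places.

The intersection is the polygon with vertices (7,0), (6.4,0), (7,3).
By the shoelace formula its area is 0.90.

0.90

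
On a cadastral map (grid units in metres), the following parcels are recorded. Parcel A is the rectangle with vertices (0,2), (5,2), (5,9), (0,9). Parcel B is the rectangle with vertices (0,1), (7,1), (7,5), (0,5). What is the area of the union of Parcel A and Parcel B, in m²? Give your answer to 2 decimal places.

By inclusion–exclusion:
Individual areas: |Parcel A| = 35, |Parcel B| = 28.
|Parcel A∩Parcel B|: x∈[0,5], y∈[2,5] → 5·3 = 15.
|Parcel A ∪ Parcel B| = 63 − 15 = 48.00.

48.00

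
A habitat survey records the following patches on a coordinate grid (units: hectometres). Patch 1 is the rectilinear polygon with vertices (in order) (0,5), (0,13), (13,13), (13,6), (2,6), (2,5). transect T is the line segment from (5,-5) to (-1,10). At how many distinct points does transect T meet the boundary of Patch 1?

The segment meets the boundary at (0,7.5), (1,5).

2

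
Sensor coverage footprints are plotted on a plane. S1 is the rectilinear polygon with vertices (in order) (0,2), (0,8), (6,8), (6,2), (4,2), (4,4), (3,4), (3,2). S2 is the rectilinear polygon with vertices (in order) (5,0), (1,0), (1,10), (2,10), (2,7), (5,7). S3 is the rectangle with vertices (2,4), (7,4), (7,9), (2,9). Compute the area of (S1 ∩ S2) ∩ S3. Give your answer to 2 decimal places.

9.00

|S1 ∩ S2| = 19.
|(S1 ∩ S2) ∩ S3| = 9.00.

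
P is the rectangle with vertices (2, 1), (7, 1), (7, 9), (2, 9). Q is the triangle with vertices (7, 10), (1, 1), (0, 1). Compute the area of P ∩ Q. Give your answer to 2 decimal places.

2.62

The intersection is the polygon with vertices (6.333,9), (2,2.5), (2,3.571), (6.222,9).
By the shoelace formula its area is 2.62.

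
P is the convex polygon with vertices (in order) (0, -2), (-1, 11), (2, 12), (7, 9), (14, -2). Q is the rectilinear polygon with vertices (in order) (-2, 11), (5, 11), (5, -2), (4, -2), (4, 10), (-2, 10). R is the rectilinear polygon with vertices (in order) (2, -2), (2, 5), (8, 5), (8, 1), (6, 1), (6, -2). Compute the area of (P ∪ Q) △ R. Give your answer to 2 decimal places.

100.57

|P ∪ Q| = 136.5718.
|(P ∪ Q) ∩ R| = 36.
|(P ∪ Q) △ R| = 136.5718 + 36 − 72 = 100.57.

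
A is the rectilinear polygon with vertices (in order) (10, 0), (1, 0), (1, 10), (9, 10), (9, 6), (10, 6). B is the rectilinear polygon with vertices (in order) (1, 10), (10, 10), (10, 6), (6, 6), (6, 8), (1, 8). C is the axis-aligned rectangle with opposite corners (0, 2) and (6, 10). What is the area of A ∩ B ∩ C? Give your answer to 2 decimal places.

10.00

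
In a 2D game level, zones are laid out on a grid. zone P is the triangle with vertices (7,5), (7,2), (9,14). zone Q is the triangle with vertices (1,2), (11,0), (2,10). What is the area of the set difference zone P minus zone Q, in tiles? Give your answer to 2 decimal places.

2.58

|zone P| = 3, |zone P∩zone Q| = 0.4201.
|zone P ∖ zone Q| = |zone P| − |zone P∩zone Q| = 3 − 0.4201 = 2.58.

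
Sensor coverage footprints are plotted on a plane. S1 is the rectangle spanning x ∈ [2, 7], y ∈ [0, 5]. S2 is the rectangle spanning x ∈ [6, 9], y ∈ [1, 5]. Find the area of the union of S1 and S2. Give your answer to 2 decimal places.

33.00

By inclusion–exclusion:
Individual areas: |S1| = 25, |S2| = 12.
|S1∩S2|: x∈[6,7], y∈[1,5] → 1·4 = 4.
|S1 ∪ S2| = 37 − 4 = 33.00.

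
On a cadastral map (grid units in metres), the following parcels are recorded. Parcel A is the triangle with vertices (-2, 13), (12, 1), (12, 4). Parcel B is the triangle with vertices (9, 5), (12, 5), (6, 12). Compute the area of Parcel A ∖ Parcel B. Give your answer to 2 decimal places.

|Parcel A| = 21, |Parcel A∩Parcel B| = 0.9257.
|Parcel A ∖ Parcel B| = |Parcel A| − |Parcel A∩Parcel B| = 21 − 0.9257 = 20.07.

20.07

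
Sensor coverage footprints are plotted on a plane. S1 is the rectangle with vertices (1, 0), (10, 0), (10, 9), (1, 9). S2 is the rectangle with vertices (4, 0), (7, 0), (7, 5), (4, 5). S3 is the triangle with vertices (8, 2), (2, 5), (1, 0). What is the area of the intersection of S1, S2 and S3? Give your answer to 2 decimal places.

The intersection is the polygon with vertices (4,4), (7,2.5), (7,1.714), (4,0.857).
By the shoelace formula its area is 5.89.

5.89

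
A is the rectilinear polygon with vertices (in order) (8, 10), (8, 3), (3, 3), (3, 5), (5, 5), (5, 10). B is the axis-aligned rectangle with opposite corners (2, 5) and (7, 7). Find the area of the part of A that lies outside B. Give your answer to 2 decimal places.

|A| = 25, |A∩B| = 4.
|A ∖ B| = |A| − |A∩B| = 25 − 4 = 21.00.

21.00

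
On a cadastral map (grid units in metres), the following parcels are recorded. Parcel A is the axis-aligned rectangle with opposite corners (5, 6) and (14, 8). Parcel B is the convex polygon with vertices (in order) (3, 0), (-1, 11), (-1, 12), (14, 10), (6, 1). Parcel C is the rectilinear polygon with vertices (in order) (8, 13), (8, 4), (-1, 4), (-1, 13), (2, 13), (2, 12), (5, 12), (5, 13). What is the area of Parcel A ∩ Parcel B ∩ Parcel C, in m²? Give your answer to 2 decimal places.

The intersection is the polygon with vertices (5,8), (8,8), (8,6), (5,6).
By the shoelace formula its area is 6.00.

6.00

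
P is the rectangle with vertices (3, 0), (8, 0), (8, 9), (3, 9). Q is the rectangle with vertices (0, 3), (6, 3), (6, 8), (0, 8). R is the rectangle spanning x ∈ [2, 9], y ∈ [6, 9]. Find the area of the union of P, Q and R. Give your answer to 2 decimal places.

By inclusion–exclusion:
Individual areas: |P| = 45, |Q| = 30, |R| = 21.
|P∩Q|: x∈[3,6], y∈[3,8] → 3·5 = 15.
|P∩R|: x∈[3,8], y∈[6,9] → 5·3 = 15.
|Q∩R|: x∈[2,6], y∈[6,8] → 4·2 = 8.
|P∩Q∩R| = 6.
|P ∪ Q ∪ R| = 96 − 38 + 6 = 64.00.

64.00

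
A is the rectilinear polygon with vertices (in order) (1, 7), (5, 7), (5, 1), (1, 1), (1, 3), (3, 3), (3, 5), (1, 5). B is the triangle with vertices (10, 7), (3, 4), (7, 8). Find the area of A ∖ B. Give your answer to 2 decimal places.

18.86

|A| = 20, |A∩B| = 1.1429.
|A ∖ B| = |A| − |A∩B| = 20 − 1.1429 = 18.86.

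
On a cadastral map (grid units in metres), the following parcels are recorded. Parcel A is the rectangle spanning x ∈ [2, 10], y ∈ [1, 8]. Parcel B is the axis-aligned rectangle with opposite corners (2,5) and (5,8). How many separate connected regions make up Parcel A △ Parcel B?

1

Parcel A △ Parcel B is a single connected region.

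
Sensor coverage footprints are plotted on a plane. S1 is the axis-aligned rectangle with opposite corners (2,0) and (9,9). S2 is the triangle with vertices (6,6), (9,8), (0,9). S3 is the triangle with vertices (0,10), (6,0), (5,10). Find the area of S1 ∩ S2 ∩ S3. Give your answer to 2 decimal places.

4.61

The intersection is the polygon with vertices (5.157,8.427), (5.368,6.316), (2,8), (2,8.778).
By the shoelace formula its area is 4.61.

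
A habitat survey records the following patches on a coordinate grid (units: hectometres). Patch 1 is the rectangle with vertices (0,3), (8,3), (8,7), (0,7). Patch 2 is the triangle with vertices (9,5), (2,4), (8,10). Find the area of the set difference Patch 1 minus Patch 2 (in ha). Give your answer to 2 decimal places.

21.07

|Patch 1| = 32, |Patch 1∩Patch 2| = 10.9286.
|Patch 1 ∖ Patch 2| = |Patch 1| − |Patch 1∩Patch 2| = 32 − 10.9286 = 21.07.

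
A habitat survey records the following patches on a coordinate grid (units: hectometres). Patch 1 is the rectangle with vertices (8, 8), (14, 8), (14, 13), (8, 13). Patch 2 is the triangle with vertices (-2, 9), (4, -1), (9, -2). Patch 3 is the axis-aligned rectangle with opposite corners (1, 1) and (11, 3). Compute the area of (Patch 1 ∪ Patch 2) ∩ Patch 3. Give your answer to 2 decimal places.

5.60

The region (Patch 1 ∪ Patch 2) ∩ Patch 3 is the polygon with vertices (1.6,3), (4,3), (6,1), (2.8,1).
By the shoelace formula its area is 5.60.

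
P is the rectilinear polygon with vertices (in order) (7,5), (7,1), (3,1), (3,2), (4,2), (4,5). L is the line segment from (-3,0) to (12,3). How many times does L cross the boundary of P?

The segment meets the boundary at (7,2), (3,1.2).

2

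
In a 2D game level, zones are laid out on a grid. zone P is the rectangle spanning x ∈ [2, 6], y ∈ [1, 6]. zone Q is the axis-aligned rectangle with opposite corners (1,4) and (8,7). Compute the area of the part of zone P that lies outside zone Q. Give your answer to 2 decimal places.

|zone P∩zone Q|: x∈[2,6], y∈[4,6] → 4·2 = 8.
|zone P| = 20.
|zone P ∖ zone Q| = |zone P| − |zone P∩zone Q| = 20 − 8 = 12.00.

12.00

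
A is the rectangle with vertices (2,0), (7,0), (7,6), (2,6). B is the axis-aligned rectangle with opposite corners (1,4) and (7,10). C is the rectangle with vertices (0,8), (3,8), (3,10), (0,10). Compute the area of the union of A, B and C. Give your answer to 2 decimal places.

By inclusion–exclusion:
Individual areas: |A| = 30, |B| = 36, |C| = 6.
|A∩B|: x∈[2,7], y∈[4,6] → 5·2 = 10.
|A∩C| = 0 (no overlap).
|B∩C|: x∈[1,3], y∈[8,10] → 2·2 = 4.
|A∩B∩C| = 0.
|A ∪ B ∪ C| = 72 − 14 + 0 = 58.00.

58.00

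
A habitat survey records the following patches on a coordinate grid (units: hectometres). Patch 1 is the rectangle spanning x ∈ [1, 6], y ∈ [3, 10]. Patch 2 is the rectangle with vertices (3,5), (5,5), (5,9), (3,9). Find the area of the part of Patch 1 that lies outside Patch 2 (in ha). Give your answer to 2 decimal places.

|Patch 1∩Patch 2|: x∈[3,5], y∈[5,9] → 2·4 = 8.
|Patch 1| = 35.
|Patch 1 ∖ Patch 2| = |Patch 1| − |Patch 1∩Patch 2| = 35 − 8 = 27.00.

27.00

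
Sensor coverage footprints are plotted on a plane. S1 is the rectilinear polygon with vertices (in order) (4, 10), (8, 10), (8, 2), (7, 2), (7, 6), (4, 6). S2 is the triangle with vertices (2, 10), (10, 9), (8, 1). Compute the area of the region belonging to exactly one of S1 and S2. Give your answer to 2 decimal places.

17.83

|S1| = 20, |S2| = 33, |S1∩S2| = 17.5833.
|S1 △ S2| = |S1| + |S2| − 2·|S1∩S2| = 20 + 33 − 35.1667 = 17.83.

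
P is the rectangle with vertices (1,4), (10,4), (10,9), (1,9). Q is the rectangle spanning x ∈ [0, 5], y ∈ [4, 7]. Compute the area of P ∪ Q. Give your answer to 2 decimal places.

By inclusion–exclusion:
Individual areas: |P| = 45, |Q| = 15.
|P∩Q|: x∈[1,5], y∈[4,7] → 4·3 = 12.
|P ∪ Q| = 60 − 12 = 48.00.

48.00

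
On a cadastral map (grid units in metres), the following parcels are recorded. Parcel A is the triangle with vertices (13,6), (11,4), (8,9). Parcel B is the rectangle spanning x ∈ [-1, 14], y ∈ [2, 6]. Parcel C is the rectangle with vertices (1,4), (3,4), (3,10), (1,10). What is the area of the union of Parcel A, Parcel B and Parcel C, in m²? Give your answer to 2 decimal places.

72.80

By inclusion–exclusion:
Individual areas: |Parcel A| = 8, |Parcel B| = 60, |Parcel C| = 12.
|Parcel A∩Parcel B| = 3.2.
|Parcel A∩Parcel C| = 0.
|Parcel B∩Parcel C|: x∈[1,3], y∈[4,6] → 2·2 = 4.
|Parcel A∩Parcel B∩Parcel C| = 0.
|Parcel A ∪ Parcel B ∪ Parcel C| = 80 − 7.2 + 0 = 72.80.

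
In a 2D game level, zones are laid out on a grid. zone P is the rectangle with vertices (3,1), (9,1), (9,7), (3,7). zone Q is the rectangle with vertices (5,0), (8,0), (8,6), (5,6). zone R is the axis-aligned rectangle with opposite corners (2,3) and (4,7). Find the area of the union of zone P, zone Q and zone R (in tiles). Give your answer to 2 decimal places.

43.00

By inclusion–exclusion:
Individual areas: |zone P| = 36, |zone Q| = 18, |zone R| = 8.
|zone P∩zone Q|: x∈[5,8], y∈[1,6] → 3·5 = 15.
|zone P∩zone R|: x∈[3,4], y∈[3,7] → 1·4 = 4.
|zone Q∩zone R| = 0 (no overlap).
|zone P∩zone Q∩zone R| = 0.
|zone P ∪ zone Q ∪ zone R| = 62 − 19 + 0 = 43.00.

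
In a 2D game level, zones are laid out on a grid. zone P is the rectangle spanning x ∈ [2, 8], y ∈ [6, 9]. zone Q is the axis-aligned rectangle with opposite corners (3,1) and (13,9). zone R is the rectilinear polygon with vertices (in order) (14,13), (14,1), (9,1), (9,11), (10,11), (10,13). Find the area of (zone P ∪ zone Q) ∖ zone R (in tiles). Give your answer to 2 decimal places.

|zone P ∪ zone Q| = 83.
|(zone P ∪ zone Q) ∩ zone R| = 32.
|(zone P ∪ zone Q) ∖ zone R| = 83 − 32 = 51.00.

51.00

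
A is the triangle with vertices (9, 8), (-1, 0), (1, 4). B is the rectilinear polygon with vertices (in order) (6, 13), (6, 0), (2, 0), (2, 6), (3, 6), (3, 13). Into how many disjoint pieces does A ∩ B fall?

1

A ∩ B is a single connected region.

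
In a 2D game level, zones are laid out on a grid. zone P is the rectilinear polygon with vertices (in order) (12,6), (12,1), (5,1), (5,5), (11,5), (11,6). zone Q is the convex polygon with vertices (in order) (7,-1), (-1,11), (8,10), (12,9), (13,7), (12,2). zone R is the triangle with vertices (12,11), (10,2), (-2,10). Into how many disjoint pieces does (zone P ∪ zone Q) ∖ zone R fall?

2

(zone P ∪ zone Q) ∖ zone R splits into 2 disjoint pieces (area 38.7456, area 2.0875).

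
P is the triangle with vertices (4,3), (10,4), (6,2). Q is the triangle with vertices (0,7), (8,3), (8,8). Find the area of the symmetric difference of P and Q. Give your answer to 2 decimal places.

23.33

|P| = 4, |Q| = 20, |P∩Q| = 0.3333.
|P △ Q| = |P| + |Q| − 2·|P∩Q| = 4 + 20 − 0.6667 = 23.33.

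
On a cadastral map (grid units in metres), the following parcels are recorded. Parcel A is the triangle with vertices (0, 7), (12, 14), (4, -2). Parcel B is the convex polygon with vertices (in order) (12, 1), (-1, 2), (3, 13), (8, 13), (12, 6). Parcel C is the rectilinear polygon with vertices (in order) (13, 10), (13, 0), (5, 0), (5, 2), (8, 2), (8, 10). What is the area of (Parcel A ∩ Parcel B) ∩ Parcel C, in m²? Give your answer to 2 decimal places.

|Parcel A ∩ Parcel B| = 56.0028.
|(Parcel A ∩ Parcel B) ∩ Parcel C| = 4.39.

4.39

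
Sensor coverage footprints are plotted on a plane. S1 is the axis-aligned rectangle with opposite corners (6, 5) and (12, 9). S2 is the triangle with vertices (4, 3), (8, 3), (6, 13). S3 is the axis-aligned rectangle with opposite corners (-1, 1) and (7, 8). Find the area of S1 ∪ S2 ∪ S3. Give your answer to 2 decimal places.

82.70

By inclusion–exclusion:
Individual areas: |S1| = 24, |S2| = 20, |S3| = 56.
|S1∩S2| = 4.8.
|S1∩S3|: x∈[6,7], y∈[5,8] → 1·3 = 3.
|S2∩S3| = 12.5.
|S1∩S2∩S3| = 3.
|S1 ∪ S2 ∪ S3| = 100 − 20.3 + 3 = 82.70.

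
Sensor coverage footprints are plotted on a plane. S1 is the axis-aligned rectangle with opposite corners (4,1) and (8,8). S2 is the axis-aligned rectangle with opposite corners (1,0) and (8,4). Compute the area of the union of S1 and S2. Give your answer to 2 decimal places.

44.00

By inclusion–exclusion:
Individual areas: |S1| = 28, |S2| = 28.
|S1∩S2|: x∈[4,8], y∈[1,4] → 4·3 = 12.
|S1 ∪ S2| = 56 − 12 = 44.00.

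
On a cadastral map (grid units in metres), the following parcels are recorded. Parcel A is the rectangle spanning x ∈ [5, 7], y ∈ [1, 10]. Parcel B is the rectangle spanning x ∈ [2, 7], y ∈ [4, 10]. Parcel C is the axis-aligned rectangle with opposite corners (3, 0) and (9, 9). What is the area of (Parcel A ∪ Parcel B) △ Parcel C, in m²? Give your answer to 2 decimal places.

|Parcel A ∪ Parcel B| = 36.
|(Parcel A ∪ Parcel B) ∩ Parcel C| = 26.
|(Parcel A ∪ Parcel B) △ Parcel C| = 36 + 54 − 52 = 38.00.

38.00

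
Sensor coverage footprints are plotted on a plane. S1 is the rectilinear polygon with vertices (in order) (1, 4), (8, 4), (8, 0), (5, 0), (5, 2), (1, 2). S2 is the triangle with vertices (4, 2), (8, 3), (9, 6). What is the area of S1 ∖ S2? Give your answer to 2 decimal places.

16.50

|S1| = 20, |S1∩S2| = 3.5.
|S1 ∖ S2| = |S1| − |S1∩S2| = 20 − 3.5 = 16.50.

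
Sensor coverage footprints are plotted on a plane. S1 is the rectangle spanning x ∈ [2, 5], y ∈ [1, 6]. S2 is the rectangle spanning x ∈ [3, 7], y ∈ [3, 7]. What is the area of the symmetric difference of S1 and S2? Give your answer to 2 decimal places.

|S1∩S2|: x∈[3,5], y∈[3,6] → 2·3 = 6.
|S1 △ S2| = |S1| + |S2| − 2·|S1∩S2| = 15 + 16 − 12 = 19.00.

19.00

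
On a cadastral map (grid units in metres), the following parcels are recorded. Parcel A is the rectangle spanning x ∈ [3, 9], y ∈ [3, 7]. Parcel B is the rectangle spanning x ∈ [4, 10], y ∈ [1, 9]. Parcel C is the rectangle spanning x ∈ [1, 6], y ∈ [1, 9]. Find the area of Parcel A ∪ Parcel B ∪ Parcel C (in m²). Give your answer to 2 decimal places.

By inclusion–exclusion:
Individual areas: |Parcel A| = 24, |Parcel B| = 48, |Parcel C| = 40.
|Parcel A∩Parcel B|: x∈[4,9], y∈[3,7] → 5·4 = 20.
|Parcel A∩Parcel C|: x∈[3,6], y∈[3,7] → 3·4 = 12.
|Parcel B∩Parcel C|: x∈[4,6], y∈[1,9] → 2·8 = 16.
|Parcel A∩Parcel B∩Parcel C| = 8.
|Parcel A ∪ Parcel B ∪ Parcel C| = 112 − 48 + 8 = 72.00.

72.00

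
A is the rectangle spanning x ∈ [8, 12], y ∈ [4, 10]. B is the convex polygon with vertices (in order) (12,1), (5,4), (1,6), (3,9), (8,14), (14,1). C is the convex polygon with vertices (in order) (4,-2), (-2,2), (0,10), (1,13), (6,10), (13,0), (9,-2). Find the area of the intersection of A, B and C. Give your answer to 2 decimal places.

3.46

The intersection is the polygon with vertices (8,4), (8,7.143), (10.2,4).
By the shoelace formula its area is 3.46.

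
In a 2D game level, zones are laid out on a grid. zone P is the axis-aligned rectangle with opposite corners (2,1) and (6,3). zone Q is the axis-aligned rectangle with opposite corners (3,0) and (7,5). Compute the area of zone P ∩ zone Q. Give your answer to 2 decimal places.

6.00

|zone P∩zone Q|: x∈[3,6], y∈[1,3] → 3·2 = 6.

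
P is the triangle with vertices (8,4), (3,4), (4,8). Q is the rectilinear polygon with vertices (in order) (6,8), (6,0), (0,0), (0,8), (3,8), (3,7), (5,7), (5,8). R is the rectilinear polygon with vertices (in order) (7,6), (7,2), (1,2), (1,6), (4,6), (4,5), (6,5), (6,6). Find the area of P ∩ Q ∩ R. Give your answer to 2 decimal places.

3.50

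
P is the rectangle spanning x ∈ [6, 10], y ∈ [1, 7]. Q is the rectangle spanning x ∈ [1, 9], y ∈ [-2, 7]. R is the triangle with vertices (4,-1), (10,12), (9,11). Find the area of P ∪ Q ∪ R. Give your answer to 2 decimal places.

By inclusion–exclusion:
Individual areas: |P| = 24, |Q| = 72, |R| = 3.5.
|P∩Q|: x∈[6,9], y∈[1,7] → 3·6 = 18.
|P∩R| = 0.9692.
|Q∩R| = 1.4359.
|P∩Q∩R| = 0.9692.
|P ∪ Q ∪ R| = 99.5 − 20.4051 + 0.9692 = 80.06.

80.06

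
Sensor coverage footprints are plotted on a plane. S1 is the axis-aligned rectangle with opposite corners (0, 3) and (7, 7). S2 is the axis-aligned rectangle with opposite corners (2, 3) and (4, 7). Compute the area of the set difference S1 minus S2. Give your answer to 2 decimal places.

|S1∩S2|: x∈[2,4], y∈[3,7] → 2·4 = 8.
|S1| = 28.
|S1 ∖ S2| = |S1| − |S1∩S2| = 28 − 8 = 20.00.

20.00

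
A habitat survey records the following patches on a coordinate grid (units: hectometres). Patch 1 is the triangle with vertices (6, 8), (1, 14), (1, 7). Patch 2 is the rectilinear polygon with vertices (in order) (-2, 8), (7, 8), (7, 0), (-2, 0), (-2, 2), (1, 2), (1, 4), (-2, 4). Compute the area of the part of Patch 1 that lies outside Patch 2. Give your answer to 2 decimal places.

|Patch 1| = 17.5, |Patch 1∩Patch 2| = 2.5.
|Patch 1 ∖ Patch 2| = |Patch 1| − |Patch 1∩Patch 2| = 17.5 − 2.5 = 15.00.

15.00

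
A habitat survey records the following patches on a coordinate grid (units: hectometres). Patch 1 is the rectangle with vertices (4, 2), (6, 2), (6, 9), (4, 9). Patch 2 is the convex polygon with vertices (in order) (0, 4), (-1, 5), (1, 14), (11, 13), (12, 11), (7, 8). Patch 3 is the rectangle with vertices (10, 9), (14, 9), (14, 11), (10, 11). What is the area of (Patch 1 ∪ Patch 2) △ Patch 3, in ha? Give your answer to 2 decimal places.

|Patch 1 ∪ Patch 2| = 81.7143.
|(Patch 1 ∪ Patch 2) ∩ Patch 3| = 1.2.
|(Patch 1 ∪ Patch 2) △ Patch 3| = 81.7143 + 8 − 2.4 = 87.31.

87.31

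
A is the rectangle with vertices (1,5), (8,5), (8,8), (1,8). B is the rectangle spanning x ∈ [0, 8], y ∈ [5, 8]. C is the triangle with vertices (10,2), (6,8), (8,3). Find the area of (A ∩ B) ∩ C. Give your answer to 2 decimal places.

1.20

The region (A ∩ B) ∩ C is the polygon with vertices (7.2,5), (6,8), (8,5).
By the shoelace formula its area is 1.20.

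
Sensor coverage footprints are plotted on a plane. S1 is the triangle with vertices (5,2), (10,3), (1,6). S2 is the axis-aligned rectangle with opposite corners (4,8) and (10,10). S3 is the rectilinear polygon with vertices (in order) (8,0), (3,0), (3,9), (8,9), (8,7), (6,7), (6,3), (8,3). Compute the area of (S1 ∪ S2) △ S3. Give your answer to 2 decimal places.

|S1 ∪ S2| = 24.
|(S1 ∪ S2) ∩ S3| = 11.6.
|(S1 ∪ S2) △ S3| = 24 + 37 − 23.2 = 37.80.

37.80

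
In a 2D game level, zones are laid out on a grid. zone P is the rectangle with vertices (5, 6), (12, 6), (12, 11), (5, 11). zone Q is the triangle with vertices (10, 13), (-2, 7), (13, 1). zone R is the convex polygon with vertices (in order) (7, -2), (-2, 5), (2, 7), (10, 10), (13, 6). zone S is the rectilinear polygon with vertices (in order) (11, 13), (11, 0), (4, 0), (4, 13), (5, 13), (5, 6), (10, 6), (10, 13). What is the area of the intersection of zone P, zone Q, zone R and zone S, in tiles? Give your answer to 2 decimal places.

3.33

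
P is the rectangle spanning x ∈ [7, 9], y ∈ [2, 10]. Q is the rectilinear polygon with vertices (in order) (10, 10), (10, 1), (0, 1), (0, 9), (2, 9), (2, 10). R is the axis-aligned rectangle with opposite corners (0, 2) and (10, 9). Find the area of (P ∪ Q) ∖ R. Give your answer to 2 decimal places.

|P ∪ Q| = 88.
|(P ∪ Q) ∩ R| = 70.
|(P ∪ Q) ∖ R| = 88 − 70 = 18.00.

18.00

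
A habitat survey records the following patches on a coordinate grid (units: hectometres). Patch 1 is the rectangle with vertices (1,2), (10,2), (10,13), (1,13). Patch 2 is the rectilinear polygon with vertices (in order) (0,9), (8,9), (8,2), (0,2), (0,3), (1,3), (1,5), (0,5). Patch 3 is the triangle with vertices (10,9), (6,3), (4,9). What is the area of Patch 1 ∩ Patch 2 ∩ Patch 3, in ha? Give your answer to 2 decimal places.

The intersection is the polygon with vertices (8,9), (8,6), (6,3), (4,9).
By the shoelace formula its area is 15.00.

15.00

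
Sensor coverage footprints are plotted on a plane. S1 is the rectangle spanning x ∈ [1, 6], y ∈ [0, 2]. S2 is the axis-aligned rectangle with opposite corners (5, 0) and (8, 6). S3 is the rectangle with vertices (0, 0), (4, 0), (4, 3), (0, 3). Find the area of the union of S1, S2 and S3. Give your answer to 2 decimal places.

32.00

By inclusion–exclusion:
Individual areas: |S1| = 10, |S2| = 18, |S3| = 12.
|S1∩S2|: x∈[5,6], y∈[0,2] → 1·2 = 2.
|S1∩S3|: x∈[1,4], y∈[0,2] → 3·2 = 6.
|S2∩S3| = 0 (no overlap).
|S1∩S2∩S3| = 0.
|S1 ∪ S2 ∪ S3| = 40 − 8 + 0 = 32.00.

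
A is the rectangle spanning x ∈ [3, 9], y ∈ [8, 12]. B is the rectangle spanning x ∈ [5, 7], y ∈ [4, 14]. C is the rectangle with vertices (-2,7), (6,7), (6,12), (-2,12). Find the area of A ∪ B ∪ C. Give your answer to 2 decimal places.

By inclusion–exclusion:
Individual areas: |A| = 24, |B| = 20, |C| = 40.
|A∩B|: x∈[5,7], y∈[8,12] → 2·4 = 8.
|A∩C|: x∈[3,6], y∈[8,12] → 3·4 = 12.
|B∩C|: x∈[5,6], y∈[7,12] → 1·5 = 5.
|A∩B∩C| = 4.
|A ∪ B ∪ C| = 84 − 25 + 4 = 63.00.

63.00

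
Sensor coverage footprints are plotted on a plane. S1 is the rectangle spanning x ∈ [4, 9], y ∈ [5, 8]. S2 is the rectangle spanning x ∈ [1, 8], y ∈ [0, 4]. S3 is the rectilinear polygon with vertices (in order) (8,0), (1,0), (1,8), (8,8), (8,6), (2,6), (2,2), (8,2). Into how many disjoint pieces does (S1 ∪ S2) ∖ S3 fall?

(S1 ∪ S2) ∖ S3 splits into 2 disjoint pieces (area 7, area 12).

2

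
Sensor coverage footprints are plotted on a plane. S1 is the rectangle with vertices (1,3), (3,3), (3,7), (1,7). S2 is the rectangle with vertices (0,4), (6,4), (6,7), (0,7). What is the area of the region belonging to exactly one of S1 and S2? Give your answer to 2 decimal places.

14.00

|S1∩S2|: x∈[1,3], y∈[4,7] → 2·3 = 6.
|S1 △ S2| = |S1| + |S2| − 2·|S1∩S2| = 8 + 18 − 12 = 14.00.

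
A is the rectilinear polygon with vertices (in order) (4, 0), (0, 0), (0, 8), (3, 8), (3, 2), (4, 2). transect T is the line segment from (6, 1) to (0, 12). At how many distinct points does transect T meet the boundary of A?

The segment meets the boundary at (2.182,8), (3,6.5).

2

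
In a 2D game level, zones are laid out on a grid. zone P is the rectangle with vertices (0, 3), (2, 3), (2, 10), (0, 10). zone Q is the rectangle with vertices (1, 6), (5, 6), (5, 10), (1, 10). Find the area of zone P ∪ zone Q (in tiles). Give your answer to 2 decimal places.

By inclusion–exclusion:
Individual areas: |zone P| = 14, |zone Q| = 16.
|zone P∩zone Q|: x∈[1,2], y∈[6,10] → 1·4 = 4.
|zone P ∪ zone Q| = 30 − 4 = 26.00.

26.00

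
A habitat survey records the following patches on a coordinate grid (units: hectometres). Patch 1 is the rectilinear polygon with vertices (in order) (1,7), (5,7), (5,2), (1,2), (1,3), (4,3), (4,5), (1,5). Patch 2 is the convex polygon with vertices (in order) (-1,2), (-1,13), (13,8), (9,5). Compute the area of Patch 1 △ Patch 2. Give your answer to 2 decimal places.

80.77

|Patch 1| = 14, |Patch 2| = 86, |Patch 1∩Patch 2| = 9.6167.
|Patch 1 △ Patch 2| = |Patch 1| + |Patch 2| − 2·|Patch 1∩Patch 2| = 14 + 86 − 19.2333 = 80.77.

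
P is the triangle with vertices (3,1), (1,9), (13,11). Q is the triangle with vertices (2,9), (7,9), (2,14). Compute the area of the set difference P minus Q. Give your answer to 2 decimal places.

47.51

|P| = 50, |P∩Q| = 2.4881.
|P ∖ Q| = |P| − |P∩Q| = 50 − 2.4881 = 47.51.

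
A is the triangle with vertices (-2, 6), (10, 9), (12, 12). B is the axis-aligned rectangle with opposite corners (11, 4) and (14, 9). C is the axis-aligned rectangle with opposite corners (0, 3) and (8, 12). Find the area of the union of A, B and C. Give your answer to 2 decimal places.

93.43

By inclusion–exclusion:
Individual areas: |A| = 15, |B| = 15, |C| = 72.
|A∩B| = 0.
|A∩C| = 8.5714.
|B∩C| = 0 (no overlap).
|A∩B∩C| = 0.
|A ∪ B ∪ C| = 102 − 8.5714 + 0 = 93.43.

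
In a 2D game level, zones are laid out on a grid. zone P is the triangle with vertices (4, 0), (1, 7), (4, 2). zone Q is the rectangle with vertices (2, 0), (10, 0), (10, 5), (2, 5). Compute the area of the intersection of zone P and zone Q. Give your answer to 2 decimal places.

2.63

The intersection is the polygon with vertices (2,4.667), (2,5), (2.2,5), (4,2), (4,0).
By the shoelace formula its area is 2.63.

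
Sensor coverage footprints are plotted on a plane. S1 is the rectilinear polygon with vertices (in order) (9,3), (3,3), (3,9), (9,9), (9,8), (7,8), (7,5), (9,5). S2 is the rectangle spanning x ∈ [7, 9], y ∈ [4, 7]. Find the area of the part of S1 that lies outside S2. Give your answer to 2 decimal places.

28.00

|S1| = 30, |S1∩S2| = 2.
|S1 ∖ S2| = |S1| − |S1∩S2| = 30 − 2 = 28.00.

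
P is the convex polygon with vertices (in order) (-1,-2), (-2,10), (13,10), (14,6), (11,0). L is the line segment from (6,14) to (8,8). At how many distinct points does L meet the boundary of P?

1

The segment meets the boundary at (7.333,10).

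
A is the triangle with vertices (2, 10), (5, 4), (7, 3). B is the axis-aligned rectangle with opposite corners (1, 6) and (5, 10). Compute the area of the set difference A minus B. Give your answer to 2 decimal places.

2.79

|A| = 4.5, |A∩B| = 1.7143.
|A ∖ B| = |A| − |A∩B| = 4.5 − 1.7143 = 2.79.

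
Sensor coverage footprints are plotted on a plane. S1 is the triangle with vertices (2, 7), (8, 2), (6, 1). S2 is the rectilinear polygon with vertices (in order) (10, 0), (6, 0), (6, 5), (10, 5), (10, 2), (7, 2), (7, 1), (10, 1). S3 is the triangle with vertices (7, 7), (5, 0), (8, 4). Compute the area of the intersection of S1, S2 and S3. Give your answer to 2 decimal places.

1.25

The intersection is the polygon with vertices (6,3.5), (6.038,3.635), (7.077,2.769), (6,1.333).
By the shoelace formula its area is 1.25.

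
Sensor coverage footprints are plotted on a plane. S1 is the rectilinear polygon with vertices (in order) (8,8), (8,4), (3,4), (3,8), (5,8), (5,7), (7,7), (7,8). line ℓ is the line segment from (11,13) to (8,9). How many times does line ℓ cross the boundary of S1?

0

The segment lies entirely outside S1 and never meets its boundary.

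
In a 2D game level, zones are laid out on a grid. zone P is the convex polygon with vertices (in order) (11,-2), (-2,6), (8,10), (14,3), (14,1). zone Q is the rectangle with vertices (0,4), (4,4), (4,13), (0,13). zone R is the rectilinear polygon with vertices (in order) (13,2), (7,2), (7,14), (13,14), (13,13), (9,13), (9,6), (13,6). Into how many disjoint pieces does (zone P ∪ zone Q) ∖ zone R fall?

(zone P ∪ zone Q) ∖ zone R splits into 2 disjoint pieces (area 83.3641, area 3.4405).

2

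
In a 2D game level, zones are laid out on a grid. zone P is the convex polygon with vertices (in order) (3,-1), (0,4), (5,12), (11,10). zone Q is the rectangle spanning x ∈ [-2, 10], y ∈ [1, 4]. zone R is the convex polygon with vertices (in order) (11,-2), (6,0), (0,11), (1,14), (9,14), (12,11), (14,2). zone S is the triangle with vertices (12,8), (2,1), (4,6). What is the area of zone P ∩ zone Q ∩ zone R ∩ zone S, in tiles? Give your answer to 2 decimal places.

1.54

The intersection is the polygon with vertices (3.818,4), (6.286,4), (4.5,2.75).
By the shoelace formula its area is 1.54.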